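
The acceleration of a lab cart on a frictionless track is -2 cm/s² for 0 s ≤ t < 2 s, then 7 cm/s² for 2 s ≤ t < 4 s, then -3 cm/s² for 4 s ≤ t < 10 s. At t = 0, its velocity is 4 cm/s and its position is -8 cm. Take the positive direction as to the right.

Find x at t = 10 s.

40 cm

On each constant-a segment, Δv = aΔt and Δx = v₀Δt + ½aΔt²; chain segment to segment.
0–2 s: v starts 4 cm/s; Δx = 4·2 + ½·-2·2² = 4 cm; v ends 0 cm/s.
2–4 s: v starts 0 cm/s; Δx = 0·2 + ½·7·2² = 14 cm; v ends 14 cm/s.
4–10 s: v starts 14 cm/s; Δx = 14·6 + ½·-3·6² = 30 cm; v ends -4 cm/s.
x(10) = -8 + Σ Δx = 40 cm.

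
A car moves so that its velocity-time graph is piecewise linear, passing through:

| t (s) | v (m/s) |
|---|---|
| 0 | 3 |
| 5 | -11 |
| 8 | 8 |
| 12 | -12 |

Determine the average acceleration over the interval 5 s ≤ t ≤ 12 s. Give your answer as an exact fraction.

-1/7 m/s²

Average acceleration = Δv/Δt = (-12 − -11)/(12 − 5) = -1/7 m/s².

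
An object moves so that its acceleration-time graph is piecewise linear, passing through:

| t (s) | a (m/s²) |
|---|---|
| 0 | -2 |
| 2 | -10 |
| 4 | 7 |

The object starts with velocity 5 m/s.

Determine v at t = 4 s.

Δv equals the area under the a-t graph; then v = v₀ + Δv.
0–2 s: ½(-2 + -10)(2) = -12 m/s
2–4 s: ½(-10 + 7)(2) = -3 m/s
Δv = -15 m/s, so v(4) = 5 + (-15) = -10 m/s.

-10 m/s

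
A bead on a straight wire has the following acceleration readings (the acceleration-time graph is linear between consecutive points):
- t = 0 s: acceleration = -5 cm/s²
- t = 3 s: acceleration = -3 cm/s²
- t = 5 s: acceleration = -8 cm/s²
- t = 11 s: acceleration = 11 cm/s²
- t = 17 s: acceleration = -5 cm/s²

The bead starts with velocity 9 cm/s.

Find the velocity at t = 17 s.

13 cm/s

Δv equals the area under the a-t graph; then v = v₀ + Δv.
0–3 s: ½(-5 + -3)(3) = -12 cm/s
3–5 s: ½(-3 + -8)(2) = -11 cm/s
5–11 s: ½(-8 + 11)(6) = 9 cm/s
11–17 s: ½(11 + -5)(6) = 18 cm/s
Δv = 4 cm/s, so v(17) = 9 + (4) = 13 cm/s.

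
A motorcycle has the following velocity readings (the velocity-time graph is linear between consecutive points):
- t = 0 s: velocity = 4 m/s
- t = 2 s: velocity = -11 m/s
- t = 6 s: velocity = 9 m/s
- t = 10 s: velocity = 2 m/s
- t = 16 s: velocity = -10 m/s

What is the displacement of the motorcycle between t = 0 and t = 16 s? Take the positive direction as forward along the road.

Net displacement equals the area under the velocity-time graph (areas below the axis count negative).
0–2 s: ½(4 + -11)(2) = -7 m
2–6 s: ½(-11 + 9)(4) = -4 m
6–10 s: ½(9 + 2)(4) = 22 m
10–16 s: ½(2 + -10)(6) = -24 m
Net displacement = -13 m

-13 m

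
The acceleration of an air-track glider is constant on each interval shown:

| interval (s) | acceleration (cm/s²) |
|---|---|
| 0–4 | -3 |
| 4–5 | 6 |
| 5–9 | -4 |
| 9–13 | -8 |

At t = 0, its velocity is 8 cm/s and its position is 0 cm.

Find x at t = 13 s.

On each constant-a segment, Δv = aΔt and Δx = v₀Δt + ½aΔt²; chain segment to segment.
0–4 s: v starts 8 cm/s; Δx = 8·4 + ½·-3·4² = 8 cm; v ends -4 cm/s.
4–5 s: v starts -4 cm/s; Δx = -4·1 + ½·6·1² = -1 cm; v ends 2 cm/s.
5–9 s: v starts 2 cm/s; Δx = 2·4 + ½·-4·4² = -24 cm; v ends -14 cm/s.
9–13 s: v starts -14 cm/s; Δx = -14·4 + ½·-8·4² = -120 cm; v ends -46 cm/s.
x(13) = 0 + Σ Δx = -137 cm.

-137 cm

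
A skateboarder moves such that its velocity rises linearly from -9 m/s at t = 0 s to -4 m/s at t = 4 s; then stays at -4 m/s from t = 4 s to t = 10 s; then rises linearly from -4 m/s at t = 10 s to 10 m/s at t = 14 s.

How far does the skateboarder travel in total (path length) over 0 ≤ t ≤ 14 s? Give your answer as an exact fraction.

466/7 m

Distance (not displacement) is the total path length: add the absolute areas under v-t.
0–4 s: |½(-9 + -4)(4)| = 26 m
4–10 s: |-4| × 6 = 24 m
10–14 s: v = 0 at t = 78/7 s; triangle areas 16/7 + 100/7 = 116/7 m
Total distance = 466/7 m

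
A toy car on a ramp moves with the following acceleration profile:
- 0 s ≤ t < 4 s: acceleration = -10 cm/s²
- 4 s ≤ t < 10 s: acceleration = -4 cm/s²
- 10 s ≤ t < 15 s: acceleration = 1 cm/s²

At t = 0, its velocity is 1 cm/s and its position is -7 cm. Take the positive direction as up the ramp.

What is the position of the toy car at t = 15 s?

-691.5 cm

On each constant-a segment, Δv = aΔt and Δx = v₀Δt + ½aΔt²; chain segment to segment.
0–4 s: v starts 1 cm/s; Δx = 1·4 + ½·-10·4² = -76 cm; v ends -39 cm/s.
4–10 s: v starts -39 cm/s; Δx = -39·6 + ½·-4·6² = -306 cm; v ends -63 cm/s.
10–15 s: v starts -63 cm/s; Δx = -63·5 + ½·1·5² = -302.5 cm; v ends -58 cm/s.
x(15) = -7 + Σ Δx = -691.5 cm.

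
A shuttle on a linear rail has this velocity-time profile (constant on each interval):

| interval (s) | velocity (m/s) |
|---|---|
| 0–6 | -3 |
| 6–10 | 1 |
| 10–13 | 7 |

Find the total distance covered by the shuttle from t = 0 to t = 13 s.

Total distance travelled is ∫|v| dt — sum the magnitudes of each area piece.
0–6 s: |-3| × 6 = 18 m
6–10 s: |1| × 4 = 4 m
10–13 s: |7| × 3 = 21 m
Total distance = 43 m

43 m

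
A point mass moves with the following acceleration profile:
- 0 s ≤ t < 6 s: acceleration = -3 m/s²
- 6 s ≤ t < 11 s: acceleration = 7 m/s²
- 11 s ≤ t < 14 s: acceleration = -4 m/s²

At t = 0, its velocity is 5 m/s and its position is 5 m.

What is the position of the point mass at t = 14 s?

On each constant-a segment, Δv = aΔt and Δx = v₀Δt + ½aΔt²; chain segment to segment.
0–6 s: v starts 5 m/s; Δx = 5·6 + ½·-3·6² = -24 m; v ends -13 m/s.
6–11 s: v starts -13 m/s; Δx = -13·5 + ½·7·5² = 22.5 m; v ends 22 m/s.
11–14 s: v starts 22 m/s; Δx = 22·3 + ½·-4·3² = 48 m; v ends 10 m/s.
x(14) = 5 + Σ Δx = 51.5 m.

51.5 m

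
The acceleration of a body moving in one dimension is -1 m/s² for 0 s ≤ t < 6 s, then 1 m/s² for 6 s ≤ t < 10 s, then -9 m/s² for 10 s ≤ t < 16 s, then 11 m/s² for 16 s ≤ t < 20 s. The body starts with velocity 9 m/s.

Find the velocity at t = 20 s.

-3 m/s

Δv equals the area under the a-t graph; then v = v₀ + Δv.
0–6 s: -1 × 6 = -6 m/s
6–10 s: 1 × 4 = 4 m/s
10–16 s: -9 × 6 = -54 m/s
16–20 s: 11 × 4 = 44 m/s
Δv = -12 m/s, so v(20) = 9 + (-12) = -3 m/s.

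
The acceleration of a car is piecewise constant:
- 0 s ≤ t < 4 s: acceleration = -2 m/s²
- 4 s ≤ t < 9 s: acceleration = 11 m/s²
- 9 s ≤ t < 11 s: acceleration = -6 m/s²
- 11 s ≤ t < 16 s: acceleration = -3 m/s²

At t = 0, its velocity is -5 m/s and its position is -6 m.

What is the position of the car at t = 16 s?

215 m

On each constant-a segment, Δv = aΔt and Δx = v₀Δt + ½aΔt²; chain segment to segment.
0–4 s: v starts -5 m/s; Δx = -5·4 + ½·-2·4² = -36 m; v ends -13 m/s.
4–9 s: v starts -13 m/s; Δx = -13·5 + ½·11·5² = 72.5 m; v ends 42 m/s.
9–11 s: v starts 42 m/s; Δx = 42·2 + ½·-6·2² = 72 m; v ends 30 m/s.
11–16 s: v starts 30 m/s; Δx = 30·5 + ½·-3·5² = 112.5 m; v ends 15 m/s.
x(16) = -6 + Σ Δx = 215 m.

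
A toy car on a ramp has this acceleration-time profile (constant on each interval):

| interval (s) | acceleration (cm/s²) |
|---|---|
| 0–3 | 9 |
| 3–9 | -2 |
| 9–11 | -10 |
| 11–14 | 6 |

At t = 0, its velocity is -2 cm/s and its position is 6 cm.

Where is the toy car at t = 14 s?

On each constant-a segment, Δv = aΔt and Δx = v₀Δt + ½aΔt²; chain segment to segment.
0–3 s: v starts -2 cm/s; Δx = -2·3 + ½·9·3² = 34.5 cm; v ends 25 cm/s.
3–9 s: v starts 25 cm/s; Δx = 25·6 + ½·-2·6² = 114 cm; v ends 13 cm/s.
9–11 s: v starts 13 cm/s; Δx = 13·2 + ½·-10·2² = 6 cm; v ends -7 cm/s.
11–14 s: v starts -7 cm/s; Δx = -7·3 + ½·6·3² = 6 cm; v ends 11 cm/s.
x(14) = 6 + Σ Δx = 166.5 cm.

166.5 cm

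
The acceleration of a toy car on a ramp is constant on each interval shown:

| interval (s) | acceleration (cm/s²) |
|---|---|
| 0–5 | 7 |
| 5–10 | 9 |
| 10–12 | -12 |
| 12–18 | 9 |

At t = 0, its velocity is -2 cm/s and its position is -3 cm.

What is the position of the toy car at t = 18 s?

On each constant-a segment, Δv = aΔt and Δx = v₀Δt + ½aΔt²; chain segment to segment.
0–5 s: v starts -2 cm/s; Δx = -2·5 + ½·7·5² = 77.5 cm; v ends 33 cm/s.
5–10 s: v starts 33 cm/s; Δx = 33·5 + ½·9·5² = 277.5 cm; v ends 78 cm/s.
10–12 s: v starts 78 cm/s; Δx = 78·2 + ½·-12·2² = 132 cm; v ends 54 cm/s.
12–18 s: v starts 54 cm/s; Δx = 54·6 + ½·9·6² = 486 cm; v ends 108 cm/s.
x(18) = -3 + Σ Δx = 970 cm.

970 cm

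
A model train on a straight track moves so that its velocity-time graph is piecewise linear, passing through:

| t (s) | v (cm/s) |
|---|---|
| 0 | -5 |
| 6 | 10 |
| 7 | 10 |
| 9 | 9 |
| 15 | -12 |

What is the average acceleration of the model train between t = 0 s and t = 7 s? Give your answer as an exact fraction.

15/7 cm/s²

Average acceleration = Δv/Δt = (10 − -5)/(7 − 0) = 15/7 cm/s².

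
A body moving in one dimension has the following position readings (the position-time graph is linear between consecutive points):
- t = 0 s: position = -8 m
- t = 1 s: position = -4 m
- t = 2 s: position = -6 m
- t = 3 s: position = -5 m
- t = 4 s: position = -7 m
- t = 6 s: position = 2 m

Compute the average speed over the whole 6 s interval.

Average speed = (total path length)/(elapsed time); on a piecewise-linear x-t graph the path length is Σ|Δx|.
0–1 s: |Δx| = |-4 − -8| = 4 m
1–2 s: |Δx| = |-6 − -4| = 2 m
2–3 s: |Δx| = |-5 − -6| = 1 m
3–4 s: |Δx| = |-7 − -5| = 2 m
4–6 s: |Δx| = |2 − -7| = 9 m
Total path = 18 m; average speed = 18/6 = 3 m/s.

3 m/s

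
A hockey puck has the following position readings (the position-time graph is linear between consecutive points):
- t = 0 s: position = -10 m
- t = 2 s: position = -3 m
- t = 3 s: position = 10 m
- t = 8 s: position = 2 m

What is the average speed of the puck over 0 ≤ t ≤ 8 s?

Average speed = (total path length)/(elapsed time); on a piecewise-linear x-t graph the path length is Σ|Δx|.
0–2 s: |Δx| = |-3 − -10| = 7 m
2–3 s: |Δx| = |10 − -3| = 13 m
3–8 s: |Δx| = |2 − 10| = 8 m
Total path = 28 m; average speed = 28/8 = 3.5 m/s.

3.5 m/s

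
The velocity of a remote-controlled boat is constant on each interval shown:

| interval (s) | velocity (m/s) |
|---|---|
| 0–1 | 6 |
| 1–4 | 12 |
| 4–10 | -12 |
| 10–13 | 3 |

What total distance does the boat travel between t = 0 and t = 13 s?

Distance (not displacement) is the total path length: add the absolute areas under v-t.
0–1 s: |6| × 1 = 6 m
1–4 s: |12| × 3 = 36 m
4–10 s: |-12| × 6 = 72 m
10–13 s: |3| × 3 = 9 m
Total distance = 123 m

123 m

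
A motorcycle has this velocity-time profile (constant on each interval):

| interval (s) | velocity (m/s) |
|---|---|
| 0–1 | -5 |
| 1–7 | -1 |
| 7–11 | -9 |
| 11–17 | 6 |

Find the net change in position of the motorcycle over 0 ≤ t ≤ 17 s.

Net displacement equals the area under the velocity-time graph (areas below the axis count negative).
0–1 s: -5 × 1 = -5 m
1–7 s: -1 × 6 = -6 m
7–11 s: -9 × 4 = -36 m
11–17 s: 6 × 6 = 36 m
Net displacement = -11 m

-11 m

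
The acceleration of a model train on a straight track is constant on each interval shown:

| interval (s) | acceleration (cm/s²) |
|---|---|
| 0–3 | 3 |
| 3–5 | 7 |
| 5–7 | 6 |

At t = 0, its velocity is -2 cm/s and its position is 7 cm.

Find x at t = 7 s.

On each constant-a segment, Δv = aΔt and Δx = v₀Δt + ½aΔt²; chain segment to segment.
0–3 s: v starts -2 cm/s; Δx = -2·3 + ½·3·3² = 7.5 cm; v ends 7 cm/s.
3–5 s: v starts 7 cm/s; Δx = 7·2 + ½·7·2² = 28 cm; v ends 21 cm/s.
5–7 s: v starts 21 cm/s; Δx = 21·2 + ½·6·2² = 54 cm; v ends 33 cm/s.
x(7) = 7 + Σ Δx = 96.5 cm.

96.5 cm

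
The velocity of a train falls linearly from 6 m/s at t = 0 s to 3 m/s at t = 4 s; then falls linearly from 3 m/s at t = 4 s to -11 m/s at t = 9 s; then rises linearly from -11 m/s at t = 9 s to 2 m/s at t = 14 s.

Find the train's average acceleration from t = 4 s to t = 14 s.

-0.1 m/s²

Average acceleration = Δv/Δt = (2 − 3)/(14 − 4) = -0.1 m/s².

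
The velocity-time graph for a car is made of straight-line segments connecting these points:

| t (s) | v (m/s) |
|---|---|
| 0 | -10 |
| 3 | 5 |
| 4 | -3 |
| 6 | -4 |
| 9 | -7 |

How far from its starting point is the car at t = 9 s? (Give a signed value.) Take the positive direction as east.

-30 m

Displacement is the signed area under the v-t curve.
0–3 s: ½(-10 + 5)(3) = -7.5 m
3–4 s: ½(5 + -3)(1) = 1 m
4–6 s: ½(-3 + -4)(2) = -7 m
6–9 s: ½(-4 + -7)(3) = -16.5 m
Net displacement = -30 m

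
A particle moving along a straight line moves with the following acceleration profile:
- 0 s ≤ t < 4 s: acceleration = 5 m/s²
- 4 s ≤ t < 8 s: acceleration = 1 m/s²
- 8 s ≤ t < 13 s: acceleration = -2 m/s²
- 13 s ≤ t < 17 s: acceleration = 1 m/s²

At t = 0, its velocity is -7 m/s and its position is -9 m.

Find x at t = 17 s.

159 m

On each constant-a segment, Δv = aΔt and Δx = v₀Δt + ½aΔt²; chain segment to segment.
0–4 s: v starts -7 m/s; Δx = -7·4 + ½·5·4² = 12 m; v ends 13 m/s.
4–8 s: v starts 13 m/s; Δx = 13·4 + ½·1·4² = 60 m; v ends 17 m/s.
8–13 s: v starts 17 m/s; Δx = 17·5 + ½·-2·5² = 60 m; v ends 7 m/s.
13–17 s: v starts 7 m/s; Δx = 7·4 + ½·1·4² = 36 m; v ends 11 m/s.
x(17) = -9 + Σ Δx = 159 m.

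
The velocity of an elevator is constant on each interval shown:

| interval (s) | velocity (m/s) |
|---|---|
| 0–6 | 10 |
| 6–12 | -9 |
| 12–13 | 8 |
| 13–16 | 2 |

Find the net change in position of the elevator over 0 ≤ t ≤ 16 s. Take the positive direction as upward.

20 m

Net displacement equals the area under the velocity-time graph (areas below the axis count negative).
0–6 s: 10 × 6 = 60 m
6–12 s: -9 × 6 = -54 m
12–13 s: 8 × 1 = 8 m
13–16 s: 2 × 3 = 6 m
Net displacement = 20 m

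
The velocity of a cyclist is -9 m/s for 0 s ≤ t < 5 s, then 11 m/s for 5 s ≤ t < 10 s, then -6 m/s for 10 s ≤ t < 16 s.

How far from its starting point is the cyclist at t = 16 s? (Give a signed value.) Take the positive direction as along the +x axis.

-26 m

Net displacement equals the area under the velocity-time graph (areas below the axis count negative).
0–5 s: -9 × 5 = -45 m
5–10 s: 11 × 5 = 55 m
10–16 s: -6 × 6 = -36 m
Net displacement = -26 m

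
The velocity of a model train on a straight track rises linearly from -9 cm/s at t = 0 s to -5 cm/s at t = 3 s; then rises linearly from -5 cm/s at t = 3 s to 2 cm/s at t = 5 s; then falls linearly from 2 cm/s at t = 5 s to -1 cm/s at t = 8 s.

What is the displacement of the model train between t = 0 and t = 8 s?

Displacement is the signed area under the v-t curve.
0–3 s: ½(-9 + -5)(3) = -21 cm
3–5 s: ½(-5 + 2)(2) = -3 cm
5–8 s: ½(2 + -1)(3) = 1.5 cm
Net displacement = -22.5 cm

-22.5 cm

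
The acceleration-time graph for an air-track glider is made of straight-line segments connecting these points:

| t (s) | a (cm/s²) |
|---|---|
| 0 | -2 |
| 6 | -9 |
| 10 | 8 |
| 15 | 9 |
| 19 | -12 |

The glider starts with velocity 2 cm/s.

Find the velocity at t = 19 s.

3.5 cm/s

Δv equals the area under the a-t graph; then v = v₀ + Δv.
0–6 s: ½(-2 + -9)(6) = -33 cm/s
6–10 s: ½(-9 + 8)(4) = -2 cm/s
10–15 s: ½(8 + 9)(5) = 42.5 cm/s
15–19 s: ½(9 + -12)(4) = -6 cm/s
Δv = 1.5 cm/s, so v(19) = 2 + (1.5) = 3.5 cm/s.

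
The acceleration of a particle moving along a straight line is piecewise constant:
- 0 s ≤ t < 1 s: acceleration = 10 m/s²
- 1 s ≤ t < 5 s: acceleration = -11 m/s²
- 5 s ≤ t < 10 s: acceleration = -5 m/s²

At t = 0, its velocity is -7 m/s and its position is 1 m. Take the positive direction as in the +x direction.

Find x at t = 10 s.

-344.5 m

On each constant-a segment, Δv = aΔt and Δx = v₀Δt + ½aΔt²; chain segment to segment.
0–1 s: v starts -7 m/s; Δx = -7·1 + ½·10·1² = -2 m; v ends 3 m/s.
1–5 s: v starts 3 m/s; Δx = 3·4 + ½·-11·4² = -76 m; v ends -41 m/s.
5–10 s: v starts -41 m/s; Δx = -41·5 + ½·-5·5² = -267.5 m; v ends -66 m/s.
x(10) = 1 + Σ Δx = -344.5 m.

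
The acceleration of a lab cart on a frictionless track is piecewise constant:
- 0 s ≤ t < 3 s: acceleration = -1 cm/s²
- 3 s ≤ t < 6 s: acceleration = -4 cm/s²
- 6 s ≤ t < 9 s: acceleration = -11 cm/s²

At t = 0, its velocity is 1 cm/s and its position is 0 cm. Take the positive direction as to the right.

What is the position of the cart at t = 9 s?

-117 cm

On each constant-a segment, Δv = aΔt and Δx = v₀Δt + ½aΔt²; chain segment to segment.
0–3 s: v starts 1 cm/s; Δx = 1·3 + ½·-1·3² = -1.5 cm; v ends -2 cm/s.
3–6 s: v starts -2 cm/s; Δx = -2·3 + ½·-4·3² = -24 cm; v ends -14 cm/s.
6–9 s: v starts -14 cm/s; Δx = -14·3 + ½·-11·3² = -91.5 cm; v ends -47 cm/s.
x(9) = 0 + Σ Δx = -117 cm.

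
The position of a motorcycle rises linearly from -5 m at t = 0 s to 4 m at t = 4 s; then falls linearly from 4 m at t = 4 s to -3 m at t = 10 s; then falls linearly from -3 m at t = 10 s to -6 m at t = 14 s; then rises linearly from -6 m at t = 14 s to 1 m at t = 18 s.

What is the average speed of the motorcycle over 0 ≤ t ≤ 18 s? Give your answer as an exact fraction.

13/9 m/s

Average speed = (total path length)/(elapsed time); on a piecewise-linear x-t graph the path length is Σ|Δx|.
0–4 s: |Δx| = |4 − -5| = 9 m
4–10 s: |Δx| = |-3 − 4| = 7 m
10–14 s: |Δx| = |-6 − -3| = 3 m
14–18 s: |Δx| = |1 − -6| = 7 m
Total path = 26 m; average speed = 26/18 = 13/9 m/s.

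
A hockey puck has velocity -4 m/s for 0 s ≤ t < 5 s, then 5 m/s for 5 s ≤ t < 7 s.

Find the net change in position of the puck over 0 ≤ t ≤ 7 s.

Net displacement equals the area under the velocity-time graph (areas below the axis count negative).
0–5 s: -4 × 5 = -20 m
5–7 s: 5 × 2 = 10 m
Net displacement = -10 m

-10 m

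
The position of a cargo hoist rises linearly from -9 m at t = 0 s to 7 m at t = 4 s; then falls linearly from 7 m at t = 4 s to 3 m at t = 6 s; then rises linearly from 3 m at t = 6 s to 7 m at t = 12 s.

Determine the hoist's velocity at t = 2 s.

Velocity is the slope of the x-t graph on 0–4 s: (7 − -9)/(4 − 0) = 4 m/s.

4 m/s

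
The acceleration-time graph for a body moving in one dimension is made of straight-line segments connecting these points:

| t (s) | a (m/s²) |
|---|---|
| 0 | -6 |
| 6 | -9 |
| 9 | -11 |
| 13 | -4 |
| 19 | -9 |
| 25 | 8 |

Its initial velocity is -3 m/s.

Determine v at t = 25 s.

-150 m/s

Δv equals the area under the a-t graph; then v = v₀ + Δv.
0–6 s: ½(-6 + -9)(6) = -45 m/s
6–9 s: ½(-9 + -11)(3) = -30 m/s
9–13 s: ½(-11 + -4)(4) = -30 m/s
13–19 s: ½(-4 + -9)(6) = -39 m/s
19–25 s: ½(-9 + 8)(6) = -3 m/s
Δv = -147 m/s, so v(25) = -3 + (-147) = -150 m/s.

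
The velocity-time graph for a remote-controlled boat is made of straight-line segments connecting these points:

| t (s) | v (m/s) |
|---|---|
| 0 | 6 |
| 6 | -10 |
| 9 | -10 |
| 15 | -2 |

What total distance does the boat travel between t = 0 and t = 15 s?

Total distance travelled is ∫|v| dt — sum the magnitudes of each area piece.
0–6 s: v = 0 at t = 2.25 s; triangle areas 6.75 + 18.75 = 25.5 m
6–9 s: |-10| × 3 = 30 m
9–15 s: |½(-10 + -2)(6)| = 36 m
Total distance = 91.5 m

91.5 m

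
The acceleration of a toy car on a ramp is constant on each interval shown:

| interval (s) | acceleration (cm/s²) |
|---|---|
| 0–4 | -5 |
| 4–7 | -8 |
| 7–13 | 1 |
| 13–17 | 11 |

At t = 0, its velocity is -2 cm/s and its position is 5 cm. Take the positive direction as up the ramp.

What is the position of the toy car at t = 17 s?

-475 cm

On each constant-a segment, Δv = aΔt and Δx = v₀Δt + ½aΔt²; chain segment to segment.
0–4 s: v starts -2 cm/s; Δx = -2·4 + ½·-5·4² = -48 cm; v ends -22 cm/s.
4–7 s: v starts -22 cm/s; Δx = -22·3 + ½·-8·3² = -102 cm; v ends -46 cm/s.
7–13 s: v starts -46 cm/s; Δx = -46·6 + ½·1·6² = -258 cm; v ends -40 cm/s.
13–17 s: v starts -40 cm/s; Δx = -40·4 + ½·11·4² = -72 cm; v ends 4 cm/s.
x(17) = 5 + Σ Δx = -475 cm.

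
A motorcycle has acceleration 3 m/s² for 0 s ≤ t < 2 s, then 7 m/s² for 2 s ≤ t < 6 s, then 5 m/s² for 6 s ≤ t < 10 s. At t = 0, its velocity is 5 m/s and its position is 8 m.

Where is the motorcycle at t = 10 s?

320 m

On each constant-a segment, Δv = aΔt and Δx = v₀Δt + ½aΔt²; chain segment to segment.
0–2 s: v starts 5 m/s; Δx = 5·2 + ½·3·2² = 16 m; v ends 11 m/s.
2–6 s: v starts 11 m/s; Δx = 11·4 + ½·7·4² = 100 m; v ends 39 m/s.
6–10 s: v starts 39 m/s; Δx = 39·4 + ½·5·4² = 196 m; v ends 59 m/s.
x(10) = 8 + Σ Δx = 320 m.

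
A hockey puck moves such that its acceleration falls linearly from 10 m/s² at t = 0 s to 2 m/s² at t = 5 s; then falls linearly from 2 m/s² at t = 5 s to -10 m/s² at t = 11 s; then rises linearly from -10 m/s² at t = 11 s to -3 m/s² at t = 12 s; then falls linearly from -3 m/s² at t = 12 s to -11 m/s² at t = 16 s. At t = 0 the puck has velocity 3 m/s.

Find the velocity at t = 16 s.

-25.5 m/s

Δv equals the area under the a-t graph; then v = v₀ + Δv.
0–5 s: ½(10 + 2)(5) = 30 m/s
5–11 s: ½(2 + -10)(6) = -24 m/s
11–12 s: ½(-10 + -3)(1) = -6.5 m/s
12–16 s: ½(-3 + -11)(4) = -28 m/s
Δv = -28.5 m/s, so v(16) = 3 + (-28.5) = -25.5 m/s.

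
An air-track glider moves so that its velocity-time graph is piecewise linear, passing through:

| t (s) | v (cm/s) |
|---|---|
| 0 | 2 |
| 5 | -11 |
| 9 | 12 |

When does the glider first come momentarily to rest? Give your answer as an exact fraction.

t = 10/13 s

v changes sign on 0–5 s (from 2 to -11); the graph is linear there, so v = 0 at t = 0 + (-2)·(5 − 0)/(-11 − 2) = 10/13 s.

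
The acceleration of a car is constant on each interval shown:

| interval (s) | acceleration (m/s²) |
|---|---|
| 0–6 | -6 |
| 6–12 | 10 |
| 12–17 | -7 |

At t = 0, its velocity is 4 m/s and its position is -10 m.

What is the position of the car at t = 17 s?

-53.5 m

On each constant-a segment, Δv = aΔt and Δx = v₀Δt + ½aΔt²; chain segment to segment.
0–6 s: v starts 4 m/s; Δx = 4·6 + ½·-6·6² = -84 m; v ends -32 m/s.
6–12 s: v starts -32 m/s; Δx = -32·6 + ½·10·6² = -12 m; v ends 28 m/s.
12–17 s: v starts 28 m/s; Δx = 28·5 + ½·-7·5² = 52.5 m; v ends -7 m/s.
x(17) = -10 + Σ Δx = -53.5 m.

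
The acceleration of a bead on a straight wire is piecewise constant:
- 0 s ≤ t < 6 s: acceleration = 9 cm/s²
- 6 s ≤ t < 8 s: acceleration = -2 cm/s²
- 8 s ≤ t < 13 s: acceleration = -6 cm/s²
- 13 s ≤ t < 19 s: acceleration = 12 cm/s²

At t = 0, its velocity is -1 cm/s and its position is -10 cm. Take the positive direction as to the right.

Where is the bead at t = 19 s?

748 cm

On each constant-a segment, Δv = aΔt and Δx = v₀Δt + ½aΔt²; chain segment to segment.
0–6 s: v starts -1 cm/s; Δx = -1·6 + ½·9·6² = 156 cm; v ends 53 cm/s.
6–8 s: v starts 53 cm/s; Δx = 53·2 + ½·-2·2² = 102 cm; v ends 49 cm/s.
8–13 s: v starts 49 cm/s; Δx = 49·5 + ½·-6·5² = 170 cm; v ends 19 cm/s.
13–19 s: v starts 19 cm/s; Δx = 19·6 + ½·12·6² = 330 cm; v ends 91 cm/s.
x(19) = -10 + Σ Δx = 748 cm.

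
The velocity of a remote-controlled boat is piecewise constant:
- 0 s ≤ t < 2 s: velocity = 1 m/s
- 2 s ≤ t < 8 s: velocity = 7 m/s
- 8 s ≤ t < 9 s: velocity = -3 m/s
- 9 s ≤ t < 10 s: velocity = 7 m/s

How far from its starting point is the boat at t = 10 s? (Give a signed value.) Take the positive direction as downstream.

Net displacement equals the area under the velocity-time graph (areas below the axis count negative).
0–2 s: 1 × 2 = 2 m
2–8 s: 7 × 6 = 42 m
8–9 s: -3 × 1 = -3 m
9–10 s: 7 × 1 = 7 m
Net displacement = 48 m

48 m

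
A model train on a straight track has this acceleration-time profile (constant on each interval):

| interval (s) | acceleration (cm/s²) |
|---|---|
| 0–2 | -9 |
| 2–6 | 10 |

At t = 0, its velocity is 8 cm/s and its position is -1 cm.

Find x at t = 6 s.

37 cm

On each constant-a segment, Δv = aΔt and Δx = v₀Δt + ½aΔt²; chain segment to segment.
0–2 s: v starts 8 cm/s; Δx = 8·2 + ½·-9·2² = -2 cm; v ends -10 cm/s.
2–6 s: v starts -10 cm/s; Δx = -10·4 + ½·10·4² = 40 cm; v ends 30 cm/s.
x(6) = -1 + Σ Δx = 37 cm.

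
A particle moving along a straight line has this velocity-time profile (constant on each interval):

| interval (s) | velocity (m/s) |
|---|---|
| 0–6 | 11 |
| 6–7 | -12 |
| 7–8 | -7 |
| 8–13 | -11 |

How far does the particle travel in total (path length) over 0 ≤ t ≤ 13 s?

Total distance travelled is ∫|v| dt — sum the magnitudes of each area piece.
0–6 s: |11| × 6 = 66 m
6–7 s: |-12| × 1 = 12 m
7–8 s: |-7| × 1 = 7 m
8–13 s: |-11| × 5 = 55 m
Total distance = 140 m

140 m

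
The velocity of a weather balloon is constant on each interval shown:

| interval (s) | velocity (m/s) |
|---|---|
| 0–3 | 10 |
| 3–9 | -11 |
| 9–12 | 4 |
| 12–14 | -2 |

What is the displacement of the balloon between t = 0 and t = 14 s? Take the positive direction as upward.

-28 m

Net displacement equals the area under the velocity-time graph (areas below the axis count negative).
0–3 s: 10 × 3 = 30 m
3–9 s: -11 × 6 = -66 m
9–12 s: 4 × 3 = 12 m
12–14 s: -2 × 2 = -4 m
Net displacement = -28 m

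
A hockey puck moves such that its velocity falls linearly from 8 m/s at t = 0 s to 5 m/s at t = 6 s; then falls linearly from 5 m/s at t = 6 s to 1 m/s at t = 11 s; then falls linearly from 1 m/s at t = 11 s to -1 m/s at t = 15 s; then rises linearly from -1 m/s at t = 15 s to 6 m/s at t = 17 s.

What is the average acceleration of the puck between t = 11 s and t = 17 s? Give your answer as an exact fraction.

Average acceleration = Δv/Δt = (6 − 1)/(17 − 11) = 5/6 m/s².

5/6 m/s²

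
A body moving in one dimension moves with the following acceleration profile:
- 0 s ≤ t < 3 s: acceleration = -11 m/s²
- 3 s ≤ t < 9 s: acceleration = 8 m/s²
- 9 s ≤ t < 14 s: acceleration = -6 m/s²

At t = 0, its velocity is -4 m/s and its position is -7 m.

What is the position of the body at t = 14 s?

-166.5 m

On each constant-a segment, Δv = aΔt and Δx = v₀Δt + ½aΔt²; chain segment to segment.
0–3 s: v starts -4 m/s; Δx = -4·3 + ½·-11·3² = -61.5 m; v ends -37 m/s.
3–9 s: v starts -37 m/s; Δx = -37·6 + ½·8·6² = -78 m; v ends 11 m/s.
9–14 s: v starts 11 m/s; Δx = 11·5 + ½·-6·5² = -20 m; v ends -19 m/s.
x(14) = -7 + Σ Δx = -166.5 m.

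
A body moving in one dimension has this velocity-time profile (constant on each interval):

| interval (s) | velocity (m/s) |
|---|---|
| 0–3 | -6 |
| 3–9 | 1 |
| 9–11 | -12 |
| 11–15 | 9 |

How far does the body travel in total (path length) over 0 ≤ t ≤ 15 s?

84 m

Total distance travelled is ∫|v| dt — sum the magnitudes of each area piece.
0–3 s: |-6| × 3 = 18 m
3–9 s: |1| × 6 = 6 m
9–11 s: |-12| × 2 = 24 m
11–15 s: |9| × 4 = 36 m
Total distance = 84 m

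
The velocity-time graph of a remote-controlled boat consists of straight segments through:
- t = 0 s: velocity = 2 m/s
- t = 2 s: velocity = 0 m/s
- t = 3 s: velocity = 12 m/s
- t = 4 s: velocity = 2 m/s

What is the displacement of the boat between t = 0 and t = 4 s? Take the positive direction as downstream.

Displacement is the signed area under the v-t curve.
0–2 s: ½(2 + 0)(2) = 2 m
2–3 s: ½(0 + 12)(1) = 6 m
3–4 s: ½(12 + 2)(1) = 7 m
Net displacement = 15 m

15 m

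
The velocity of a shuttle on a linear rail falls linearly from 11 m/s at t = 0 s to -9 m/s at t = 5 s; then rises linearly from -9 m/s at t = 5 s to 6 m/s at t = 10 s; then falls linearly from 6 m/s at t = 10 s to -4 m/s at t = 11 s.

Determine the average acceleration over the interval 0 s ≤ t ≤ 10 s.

Average acceleration = Δv/Δt = (6 − 11)/(10 − 0) = -0.5 m/s².

-0.5 m/s²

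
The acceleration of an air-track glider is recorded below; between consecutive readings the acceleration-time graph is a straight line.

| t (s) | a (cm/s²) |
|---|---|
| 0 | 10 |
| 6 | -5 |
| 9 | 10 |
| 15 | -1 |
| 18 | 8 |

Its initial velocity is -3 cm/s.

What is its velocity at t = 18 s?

57 cm/s

Δv equals the area under the a-t graph; then v = v₀ + Δv.
0–6 s: ½(10 + -5)(6) = 15 cm/s
6–9 s: ½(-5 + 10)(3) = 7.5 cm/s
9–15 s: ½(10 + -1)(6) = 27 cm/s
15–18 s: ½(-1 + 8)(3) = 10.5 cm/s
Δv = 60 cm/s, so v(18) = -3 + (60) = 57 cm/s.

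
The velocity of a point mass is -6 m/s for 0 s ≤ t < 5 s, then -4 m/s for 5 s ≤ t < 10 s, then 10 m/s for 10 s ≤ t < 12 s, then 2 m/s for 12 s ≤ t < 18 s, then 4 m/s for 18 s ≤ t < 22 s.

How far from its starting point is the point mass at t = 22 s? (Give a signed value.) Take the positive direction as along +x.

-2 m

Net displacement equals the area under the velocity-time graph (areas below the axis count negative).
0–5 s: -6 × 5 = -30 m
5–10 s: -4 × 5 = -20 m
10–12 s: 10 × 2 = 20 m
12–18 s: 2 × 6 = 12 m
18–22 s: 4 × 4 = 16 m
Net displacement = -2 m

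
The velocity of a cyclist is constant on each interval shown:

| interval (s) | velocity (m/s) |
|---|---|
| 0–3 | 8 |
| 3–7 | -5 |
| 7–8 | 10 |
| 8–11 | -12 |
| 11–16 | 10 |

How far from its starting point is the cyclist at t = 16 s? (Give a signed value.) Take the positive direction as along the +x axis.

Net displacement equals the area under the velocity-time graph (areas below the axis count negative).
0–3 s: 8 × 3 = 24 m
3–7 s: -5 × 4 = -20 m
7–8 s: 10 × 1 = 10 m
8–11 s: -12 × 3 = -36 m
11–16 s: 10 × 5 = 50 m
Net displacement = 28 m

28 m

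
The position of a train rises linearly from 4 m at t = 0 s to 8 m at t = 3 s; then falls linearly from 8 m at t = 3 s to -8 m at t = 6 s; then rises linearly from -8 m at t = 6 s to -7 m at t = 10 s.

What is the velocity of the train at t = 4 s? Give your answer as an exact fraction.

Velocity is the slope of the x-t graph on 3–6 s: (-8 − 8)/(6 − 3) = -16/3 m/s.

-16/3 m/s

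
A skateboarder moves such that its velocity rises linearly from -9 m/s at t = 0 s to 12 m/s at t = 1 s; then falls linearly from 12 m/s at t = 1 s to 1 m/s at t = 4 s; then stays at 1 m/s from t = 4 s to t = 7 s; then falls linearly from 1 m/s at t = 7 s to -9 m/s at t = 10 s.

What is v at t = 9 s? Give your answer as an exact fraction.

On 7–10 s the graph is linear from 1 to -9 m/s: v(9) = 1 + (-9 − 1)·(9 − 7)/(10 − 7) = -17/3 m/s.

-17/3 m/s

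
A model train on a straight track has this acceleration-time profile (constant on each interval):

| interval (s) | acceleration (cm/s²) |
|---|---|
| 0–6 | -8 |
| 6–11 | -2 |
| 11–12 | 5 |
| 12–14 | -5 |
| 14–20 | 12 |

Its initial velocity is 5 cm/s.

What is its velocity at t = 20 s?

Δv equals the area under the a-t graph; then v = v₀ + Δv.
0–6 s: -8 × 6 = -48 cm/s
6–11 s: -2 × 5 = -10 cm/s
11–12 s: 5 × 1 = 5 cm/s
12–14 s: -5 × 2 = -10 cm/s
14–20 s: 12 × 6 = 72 cm/s
Δv = 9 cm/s, so v(20) = 5 + (9) = 14 cm/s.

14 cm/s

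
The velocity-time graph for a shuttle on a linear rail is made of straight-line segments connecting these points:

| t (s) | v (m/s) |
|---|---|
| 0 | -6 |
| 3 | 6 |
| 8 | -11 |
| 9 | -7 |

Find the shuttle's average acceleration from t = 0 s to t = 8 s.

Average acceleration = Δv/Δt = (-11 − -6)/(8 − 0) = -0.625 m/s².

-0.625 m/s²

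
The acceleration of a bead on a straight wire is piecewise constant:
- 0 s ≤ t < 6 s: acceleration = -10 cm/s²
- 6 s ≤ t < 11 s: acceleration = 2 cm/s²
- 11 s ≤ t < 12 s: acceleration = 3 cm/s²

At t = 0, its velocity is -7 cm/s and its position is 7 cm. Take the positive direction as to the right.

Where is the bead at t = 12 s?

On each constant-a segment, Δv = aΔt and Δx = v₀Δt + ½aΔt²; chain segment to segment.
0–6 s: v starts -7 cm/s; Δx = -7·6 + ½·-10·6² = -222 cm; v ends -67 cm/s.
6–11 s: v starts -67 cm/s; Δx = -67·5 + ½·2·5² = -310 cm; v ends -57 cm/s.
11–12 s: v starts -57 cm/s; Δx = -57·1 + ½·3·1² = -55.5 cm; v ends -54 cm/s.
x(12) = 7 + Σ Δx = -580.5 cm.

-580.5 cm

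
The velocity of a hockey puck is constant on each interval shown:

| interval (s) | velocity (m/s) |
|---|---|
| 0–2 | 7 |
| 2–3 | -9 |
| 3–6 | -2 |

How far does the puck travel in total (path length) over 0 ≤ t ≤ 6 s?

Distance (not displacement) is the total path length: add the absolute areas under v-t.
0–2 s: |7| × 2 = 14 m
2–3 s: |-9| × 1 = 9 m
3–6 s: |-2| × 3 = 6 m
Total distance = 29 m

29 m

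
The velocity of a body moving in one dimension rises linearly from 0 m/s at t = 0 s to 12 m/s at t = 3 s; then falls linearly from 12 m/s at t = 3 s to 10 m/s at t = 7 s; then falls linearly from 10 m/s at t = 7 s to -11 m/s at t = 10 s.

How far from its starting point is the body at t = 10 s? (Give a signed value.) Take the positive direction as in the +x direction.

60.5 m

Displacement is the signed area under the v-t curve.
0–3 s: ½(0 + 12)(3) = 18 m
3–7 s: ½(12 + 10)(4) = 44 m
7–10 s: ½(10 + -11)(3) = -1.5 m
Net displacement = 60.5 m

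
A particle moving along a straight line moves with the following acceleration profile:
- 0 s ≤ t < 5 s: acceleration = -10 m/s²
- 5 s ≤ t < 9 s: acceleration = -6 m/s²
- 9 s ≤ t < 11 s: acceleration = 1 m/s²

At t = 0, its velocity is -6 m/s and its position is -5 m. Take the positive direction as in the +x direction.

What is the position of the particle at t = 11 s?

-590 m

On each constant-a segment, Δv = aΔt and Δx = v₀Δt + ½aΔt²; chain segment to segment.
0–5 s: v starts -6 m/s; Δx = -6·5 + ½·-10·5² = -155 m; v ends -56 m/s.
5–9 s: v starts -56 m/s; Δx = -56·4 + ½·-6·4² = -272 m; v ends -80 m/s.
9–11 s: v starts -80 m/s; Δx = -80·2 + ½·1·2² = -158 m; v ends -78 m/s.
x(11) = -5 + Σ Δx = -590 m.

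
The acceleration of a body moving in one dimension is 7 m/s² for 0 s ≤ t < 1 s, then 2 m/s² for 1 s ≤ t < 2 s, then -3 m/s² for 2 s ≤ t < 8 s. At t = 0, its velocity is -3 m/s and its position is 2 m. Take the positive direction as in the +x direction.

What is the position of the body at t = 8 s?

-10.5 m

On each constant-a segment, Δv = aΔt and Δx = v₀Δt + ½aΔt²; chain segment to segment.
0–1 s: v starts -3 m/s; Δx = -3·1 + ½·7·1² = 0.5 m; v ends 4 m/s.
1–2 s: v starts 4 m/s; Δx = 4·1 + ½·2·1² = 5 m; v ends 6 m/s.
2–8 s: v starts 6 m/s; Δx = 6·6 + ½·-3·6² = -18 m; v ends -12 m/s.
x(8) = 2 + Σ Δx = -10.5 m.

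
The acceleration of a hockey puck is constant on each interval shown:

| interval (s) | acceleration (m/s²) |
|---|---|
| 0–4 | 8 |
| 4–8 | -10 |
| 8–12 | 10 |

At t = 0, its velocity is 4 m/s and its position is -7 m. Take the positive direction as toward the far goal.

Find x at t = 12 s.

201 m

On each constant-a segment, Δv = aΔt and Δx = v₀Δt + ½aΔt²; chain segment to segment.
0–4 s: v starts 4 m/s; Δx = 4·4 + ½·8·4² = 80 m; v ends 36 m/s.
4–8 s: v starts 36 m/s; Δx = 36·4 + ½·-10·4² = 64 m; v ends -4 m/s.
8–12 s: v starts -4 m/s; Δx = -4·4 + ½·10·4² = 64 m; v ends 36 m/s.
x(12) = -7 + Σ Δx = 201 m.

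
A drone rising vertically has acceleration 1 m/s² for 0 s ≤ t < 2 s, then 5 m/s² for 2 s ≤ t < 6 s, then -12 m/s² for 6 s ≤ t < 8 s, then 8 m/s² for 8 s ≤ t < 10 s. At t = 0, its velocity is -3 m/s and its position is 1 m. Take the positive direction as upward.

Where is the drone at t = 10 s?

On each constant-a segment, Δv = aΔt and Δx = v₀Δt + ½aΔt²; chain segment to segment.
0–2 s: v starts -3 m/s; Δx = -3·2 + ½·1·2² = -4 m; v ends -1 m/s.
2–6 s: v starts -1 m/s; Δx = -1·4 + ½·5·4² = 36 m; v ends 19 m/s.
6–8 s: v starts 19 m/s; Δx = 19·2 + ½·-12·2² = 14 m; v ends -5 m/s.
8–10 s: v starts -5 m/s; Δx = -5·2 + ½·8·2² = 6 m; v ends 11 m/s.
x(10) = 1 + Σ Δx = 53 m.

53 m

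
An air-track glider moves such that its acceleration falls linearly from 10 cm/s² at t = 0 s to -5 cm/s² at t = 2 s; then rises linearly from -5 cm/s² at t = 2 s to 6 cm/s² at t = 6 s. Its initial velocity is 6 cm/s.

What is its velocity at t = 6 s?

13 cm/s

Δv equals the area under the a-t graph; then v = v₀ + Δv.
0–2 s: ½(10 + -5)(2) = 5 cm/s
2–6 s: ½(-5 + 6)(4) = 2 cm/s
Δv = 7 cm/s, so v(6) = 6 + (7) = 13 cm/s.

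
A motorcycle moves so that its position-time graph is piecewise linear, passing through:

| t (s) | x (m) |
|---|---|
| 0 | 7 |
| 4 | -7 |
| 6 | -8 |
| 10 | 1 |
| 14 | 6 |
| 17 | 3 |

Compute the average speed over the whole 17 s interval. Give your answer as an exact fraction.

32/17 m/s

Average speed = (total path length)/(elapsed time); on a piecewise-linear x-t graph the path length is Σ|Δx|.
0–4 s: |Δx| = |-7 − 7| = 14 m
4–6 s: |Δx| = |-8 − -7| = 1 m
6–10 s: |Δx| = |1 − -8| = 9 m
10–14 s: |Δx| = |6 − 1| = 5 m
14–17 s: |Δx| = |3 − 6| = 3 m
Total path = 32 m; average speed = 32/17 = 32/17 m/s.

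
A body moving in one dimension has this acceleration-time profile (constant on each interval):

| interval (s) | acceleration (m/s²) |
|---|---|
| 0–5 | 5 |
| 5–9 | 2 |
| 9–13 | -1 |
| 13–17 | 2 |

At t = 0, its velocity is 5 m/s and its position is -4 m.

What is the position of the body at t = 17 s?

On each constant-a segment, Δv = aΔt and Δx = v₀Δt + ½aΔt²; chain segment to segment.
0–5 s: v starts 5 m/s; Δx = 5·5 + ½·5·5² = 87.5 m; v ends 30 m/s.
5–9 s: v starts 30 m/s; Δx = 30·4 + ½·2·4² = 136 m; v ends 38 m/s.
9–13 s: v starts 38 m/s; Δx = 38·4 + ½·-1·4² = 144 m; v ends 34 m/s.
13–17 s: v starts 34 m/s; Δx = 34·4 + ½·2·4² = 152 m; v ends 42 m/s.
x(17) = -4 + Σ Δx = 515.5 m.

515.5 m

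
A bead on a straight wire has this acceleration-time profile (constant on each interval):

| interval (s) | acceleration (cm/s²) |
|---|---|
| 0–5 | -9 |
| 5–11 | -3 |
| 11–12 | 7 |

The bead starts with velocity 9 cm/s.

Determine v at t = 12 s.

Δv equals the area under the a-t graph; then v = v₀ + Δv.
0–5 s: -9 × 5 = -45 cm/s
5–11 s: -3 × 6 = -18 cm/s
11–12 s: 7 × 1 = 7 cm/s
Δv = -56 cm/s, so v(12) = 9 + (-56) = -47 cm/s.

-47 cm/s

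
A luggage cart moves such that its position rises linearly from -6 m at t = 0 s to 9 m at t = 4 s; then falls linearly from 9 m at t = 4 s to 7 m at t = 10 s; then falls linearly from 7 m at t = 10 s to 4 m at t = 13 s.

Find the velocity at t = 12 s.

-1 m/s

Velocity is the slope of the x-t graph on 10–13 s: (4 − 7)/(13 − 10) = -1 m/s.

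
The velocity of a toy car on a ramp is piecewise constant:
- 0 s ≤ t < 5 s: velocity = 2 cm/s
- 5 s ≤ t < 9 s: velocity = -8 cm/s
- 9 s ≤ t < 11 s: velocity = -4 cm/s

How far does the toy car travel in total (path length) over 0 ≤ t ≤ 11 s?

Total distance travelled is ∫|v| dt — sum the magnitudes of each area piece.
0–5 s: |2| × 5 = 10 cm
5–9 s: |-8| × 4 = 32 cm
9–11 s: |-4| × 2 = 8 cm
Total distance = 50 cm

50 cm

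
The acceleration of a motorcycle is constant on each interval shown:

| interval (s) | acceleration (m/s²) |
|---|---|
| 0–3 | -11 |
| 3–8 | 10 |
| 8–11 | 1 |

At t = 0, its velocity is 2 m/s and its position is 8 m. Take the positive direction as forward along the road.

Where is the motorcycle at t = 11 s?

-4 m

On each constant-a segment, Δv = aΔt and Δx = v₀Δt + ½aΔt²; chain segment to segment.
0–3 s: v starts 2 m/s; Δx = 2·3 + ½·-11·3² = -43.5 m; v ends -31 m/s.
3–8 s: v starts -31 m/s; Δx = -31·5 + ½·10·5² = -30 m; v ends 19 m/s.
8–11 s: v starts 19 m/s; Δx = 19·3 + ½·1·3² = 61.5 m; v ends 22 m/s.
x(11) = 8 + Σ Δx = -4 m.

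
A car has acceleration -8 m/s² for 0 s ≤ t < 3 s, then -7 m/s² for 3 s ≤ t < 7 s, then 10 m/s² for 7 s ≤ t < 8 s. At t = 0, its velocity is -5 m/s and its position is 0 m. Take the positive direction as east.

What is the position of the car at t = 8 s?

On each constant-a segment, Δv = aΔt and Δx = v₀Δt + ½aΔt²; chain segment to segment.
0–3 s: v starts -5 m/s; Δx = -5·3 + ½·-8·3² = -51 m; v ends -29 m/s.
3–7 s: v starts -29 m/s; Δx = -29·4 + ½·-7·4² = -172 m; v ends -57 m/s.
7–8 s: v starts -57 m/s; Δx = -57·1 + ½·10·1² = -52 m; v ends -47 m/s.
x(8) = 0 + Σ Δx = -275 m.

-275 m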